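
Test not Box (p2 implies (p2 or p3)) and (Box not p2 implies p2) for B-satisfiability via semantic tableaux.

Unsatisfiable (every branch closes)

1. not Box (p2 implies (p2 or p3)) and (Box not p2 implies p2), w0
2. not Box (p2 implies (p2 or p3)), w0   [and-rule on 1]
3. Box not p2 implies p2, w0   [and-rule on 1]
4. p2, w0   [implies-rule on 3 (branches; this branch)]
5. not (p2 implies (p2 or p3)), w1   [neg-Box-rule on 2: fresh world w1, w0Rw1]
6. p2, w1   [neg-implies-rule on 5]
7. not (p2 or p3), w1   [neg-implies-rule on 5]
8. not p2, w1   [neg-or-rule on 7]
9. not p3, w1   [neg-or-rule on 7]
Accessibility: w0Rw0, w0Rw1, w1Rw0, w1Rw1
Branch closes: p2 and not p2 both at w1.
All branches of the tableau close; one closing branch shown above.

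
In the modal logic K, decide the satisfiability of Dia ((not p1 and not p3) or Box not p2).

1. Dia ((not p1 and not p3) or Box not p2), 0
2. (not p1 and not p3) or Box not p2, 1   [Dia-rule on 1: fresh world 1, 0R1]
3. Box not p2, 1   [or-rule on 2 (branches; this branch)]
Accessibility: 0R1

Yes, satisfiable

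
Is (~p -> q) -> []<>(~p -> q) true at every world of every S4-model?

Not valid

Tableau for the negation ~((~p -> q) -> []<>(~p -> q)):
1. ~((~p -> q) -> []<>(~p -> q)), 0
2. ~p -> q, 0
3. ~[]<>(~p -> q), 0
4. q, 0
5. ~<>(~p -> q), 1
6. ~(~p -> q), 1
7. ~p, 1
8. ~q, 1
Accessibility: 0R0, 0R1, 1R1
The negation has an open branch (countermodel exists).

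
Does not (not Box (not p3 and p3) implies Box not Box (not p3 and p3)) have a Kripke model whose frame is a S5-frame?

1. not (not Box (not p3 and p3) implies Box not Box (not p3 and p3)), w0
2. not Box (not p3 and p3), w0   [neg-implies-rule on 1]
3. not Box not Box (not p3 and p3), w0   [neg-implies-rule on 1]
4. not (not p3 and p3), w1   [neg-Box-rule on 2: fresh world w1, w0Rw1]
5. not p3, w1   [neg-and-rule on 4 (branches; this branch)]
6. Box (not p3 and p3), w2   [neg-Box-rule on 3: fresh world w2, w0Rw2]
7. not p3 and p3, w0   [Box-rule on 6 via w2Rw0]
8. not p3, w0   [and-rule on 7]
9. p3, w0   [and-rule on 7]
Accessibility: w0Rw0, w0Rw1, w0Rw2, w1Rw0, w1Rw1, w1Rw2, w2Rw0, w2Rw1, w2Rw2
Branch closes: p3 and not p3 both at w0.
All branches of the tableau close; one closing branch shown above.

Unsatisfiable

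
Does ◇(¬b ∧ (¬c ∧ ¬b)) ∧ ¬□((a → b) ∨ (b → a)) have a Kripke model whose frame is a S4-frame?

Unsatisfiable

1. ◇(¬b ∧ (¬c ∧ ¬b)) ∧ ¬□((a → b) ∨ (b → a)), u
2. ◇(¬b ∧ (¬c ∧ ¬b)), u
3. ¬□((a → b) ∨ (b → a)), u
4. ¬b ∧ (¬c ∧ ¬b), v
5. ¬b, v
6. ¬c ∧ ¬b, v
7. ¬c, v
8. ¬((a → b) ∨ (b → a)), w
9. ¬(a → b), w
10. ¬(b → a), w
11. a, w
12. ¬b, w
13. b, w
14. ¬a, w
Accessibility: uRu, uRv, uRw, vRv, wRw
Branch closes: b and ¬b both at w.
(One branch shown.) All branches close.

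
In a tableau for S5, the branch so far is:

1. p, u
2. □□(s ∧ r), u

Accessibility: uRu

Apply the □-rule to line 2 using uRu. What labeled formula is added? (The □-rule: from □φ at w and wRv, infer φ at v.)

□(s ∧ r), u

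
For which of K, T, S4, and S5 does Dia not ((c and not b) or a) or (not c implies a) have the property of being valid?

K-tableau for the negation not (Dia not ((c and not b) or a) or (not c implies a)):
1. not (Dia not ((c and not b) or a) or (not c implies a)), w0
2. not Dia not ((c and not b) or a), w0
3. not (not c implies a), w0
4. not c, w0
5. not a, w0
Complete open branch: countermodel on a K-frame, so not valid in K.
T-tableau for the negation not (Dia not ((c and not b) or a) or (not c implies a)):
1. not (Dia not ((c and not b) or a) or (not c implies a)), w0
2. not Dia not ((c and not b) or a), w0
3. not (not c implies a), w0
4. not c, w0
5. not a, w0
6. (c and not b) or a, w0
7. c and not b, w0
8. c, w0
9. not b, w0
Accessibility: w0Rw0
Branch closes: c and not c both at w0.
Every branch closes (one shown): valid in T, hence also in S4, S5 (every theorem of T is a theorem of S4 and S5).

T, S4, S5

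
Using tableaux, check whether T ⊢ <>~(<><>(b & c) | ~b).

Tableau for the negation ~<>~(<><>(b & c) | ~b):
1. ~<>~(<><>(b & c) | ~b), 0
2. <><>(b & c) | ~b, 0
3. ~b, 0
Accessibility: 0R0
The negation has an open branch (countermodel exists).

Not valid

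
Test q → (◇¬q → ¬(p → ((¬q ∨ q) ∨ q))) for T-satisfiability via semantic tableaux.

1. q → (◇¬q → ¬(p → ((¬q ∨ q) ∨ q))), 0
2. ◇¬q → ¬(p → ((¬q ∨ q) ∨ q)), 0
3. ¬◇¬q, 0
4. q, 0
Accessibility: 0R0

Yes, satisfiable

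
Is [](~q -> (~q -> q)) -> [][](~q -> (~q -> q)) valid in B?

No, not valid

Tableau for the negation ~([](~q -> (~q -> q)) -> [][](~q -> (~q -> q))):
1. ~([](~q -> (~q -> q)) -> [][](~q -> (~q -> q))), w0
2. [](~q -> (~q -> q)), w0
3. ~[][](~q -> (~q -> q)), w0
4. ~q -> (~q -> q), w0
5. ~q -> q, w0
6. q, w0
7. ~[](~q -> (~q -> q)), w1
8. ~q -> (~q -> q), w1
9. ~q -> q, w1
10. q, w1
11. ~(~q -> (~q -> q)), w2
12. ~q, w2
13. ~(~q -> q), w2
Accessibility: w0Rw0, w0Rw1, w1Rw0, w1Rw1, w1Rw2, w2Rw1, w2Rw2
The negation has an open branch (countermodel exists).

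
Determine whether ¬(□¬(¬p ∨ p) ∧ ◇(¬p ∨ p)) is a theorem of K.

Tableau for the negation □¬(¬p ∨ p) ∧ ◇(¬p ∨ p):
1. □¬(¬p ∨ p) ∧ ◇(¬p ∨ p), w0
2. □¬(¬p ∨ p), w0
3. ◇(¬p ∨ p), w0
4. ¬p ∨ p, w1
5. ¬(¬p ∨ p), w1
6. p, w1
7. ¬p, w1
Accessibility: w0Rw1
Branch closes: p and ¬p both at w1.
All branches of the negation close; one closing branch shown above.

Valid in K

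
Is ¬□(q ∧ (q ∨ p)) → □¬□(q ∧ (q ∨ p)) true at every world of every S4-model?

Tableau for the negation ¬(¬□(q ∧ (q ∨ p)) → □¬□(q ∧ (q ∨ p))):
1. ¬(¬□(q ∧ (q ∨ p)) → □¬□(q ∧ (q ∨ p))), w0
2. ¬□(q ∧ (q ∨ p)), w0   [¬→-rule on 1]
3. ¬□¬□(q ∧ (q ∨ p)), w0   [¬→-rule on 1]
4. ¬(q ∧ (q ∨ p)), w1   [¬□-rule on 2: fresh world w1, w0Rw1]
5. ¬(q ∨ p), w1   [¬∧-rule on 4 (branches; this branch)]
6. ¬q, w1   [¬∨-rule on 5]
7. ¬p, w1   [¬∨-rule on 5]
8. □(q ∧ (q ∨ p)), w2   [¬□-rule on 3: fresh world w2, w0Rw2]
9. q ∧ (q ∨ p), w2   [□-rule on 8 via w2Rw2]
10. q, w2   [∧-rule on 9]
11. q ∨ p, w2   [∧-rule on 9]
12. p, w2   [∨-rule on 11 (branches; this branch)]
Accessibility: w0Rw0, w0Rw1, w0Rw2, w1Rw1, w2Rw2
The negation has an open branch (countermodel exists).

No, not valid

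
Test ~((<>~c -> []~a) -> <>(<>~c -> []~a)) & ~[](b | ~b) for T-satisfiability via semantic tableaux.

Unsatisfiable (every branch closes)

1. ~((<>~c -> []~a) -> <>(<>~c -> []~a)) & ~[](b | ~b), 0
2. ~((<>~c -> []~a) -> <>(<>~c -> []~a)), 0   [&-rule on 1]
3. ~[](b | ~b), 0   [&-rule on 1]
4. <>~c -> []~a, 0   [~->-rule on 2]
5. ~<>(<>~c -> []~a), 0   [~->-rule on 2]
6. ~(<>~c -> []~a), 0   [~<>-rule on 5 via 0R0]
7. <>~c, 0   [~->-rule on 6]
8. ~[]~a, 0   [~->-rule on 6]
9. []~a, 0   [->-rule on 4 (branches; this branch)]
10. ~a, 0   [[]-rule on 9 via 0R0]
11. ~(b | ~b), 1   [~[]-rule on 3: fresh world 1, 0R1]
12. ~b, 1   [~|-rule on 11]
13. b, 1   [~|-rule on 11]
Accessibility: 0R0, 0R1, 1R1
Branch closes: b and ~b both at 1.
(One branch shown.) All branches close.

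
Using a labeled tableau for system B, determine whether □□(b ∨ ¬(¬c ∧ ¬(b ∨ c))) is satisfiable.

Satisfiable (open branch found)

1. □□(b ∨ ¬(¬c ∧ ¬(b ∨ c))), 0
2. □(b ∨ ¬(¬c ∧ ¬(b ∨ c))), 0
3. b ∨ ¬(¬c ∧ ¬(b ∨ c)), 0
4. ¬(¬c ∧ ¬(b ∨ c)), 0
5. b ∨ c, 0
6. c, 0
Accessibility: 0R0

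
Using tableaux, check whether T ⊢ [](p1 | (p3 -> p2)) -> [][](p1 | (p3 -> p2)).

Not valid

Tableau for the negation ~([](p1 | (p3 -> p2)) -> [][](p1 | (p3 -> p2))):
1. ~([](p1 | (p3 -> p2)) -> [][](p1 | (p3 -> p2))), 0
2. [](p1 | (p3 -> p2)), 0
3. ~[][](p1 | (p3 -> p2)), 0
4. p1 | (p3 -> p2), 0
5. p3 -> p2, 0
6. p2, 0
7. ~[](p1 | (p3 -> p2)), 1
8. p1 | (p3 -> p2), 1
9. p3 -> p2, 1
10. p2, 1
11. ~(p1 | (p3 -> p2)), 2
12. ~p1, 2
13. ~(p3 -> p2), 2
14. p3, 2
15. ~p2, 2
Accessibility: 0R0, 0R1, 1R1, 1R2, 2R2
The negation has an open branch (countermodel exists).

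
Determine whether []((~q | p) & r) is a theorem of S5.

Tableau for the negation ~[]((~q | p) & r):
1. ~[]((~q | p) & r), w0
2. ~((~q | p) & r), w1
3. ~r, w1
Accessibility: w0Rw0, w0Rw1, w1Rw0, w1Rw1
The negation has an open branch (countermodel exists).

Not valid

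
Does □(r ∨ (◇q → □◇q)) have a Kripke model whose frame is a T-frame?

1. □(r ∨ (◇q → □◇q)), w0
2. r ∨ (◇q → □◇q), w0   [□-rule on 1 via w0Rw0]
3. ◇q → □◇q, w0   [∨-rule on 2 (branches; this branch)]
4. □◇q, w0   [→-rule on 3 (branches; this branch)]
5. ◇q, w0   [□-rule on 4 via w0Rw0]
6. q, w1   [◇-rule on 5: fresh world w1, w0Rw1]
7. r ∨ (◇q → □◇q), w1   [□-rule on 1 via w0Rw1]
8. ◇q, w1   [□-rule on 4 via w0Rw1]
9. ◇q → □◇q, w1   [∨-rule on 7 (branches; this branch)]
10. □◇q, w1   [→-rule on 9 (branches; this branch)]
11. q, w2   [◇-rule on 8: fresh world w2, w1Rw2]
12. ◇q, w2   [□-rule on 10 via w1Rw2]
13. q, w3   [◇-rule on 12: fresh world w3, w2Rw3]
Accessibility: w0Rw0, w0Rw1, w1Rw1, w1Rw2, w2Rw2, w2Rw3, w3Rw3

Yes, satisfiable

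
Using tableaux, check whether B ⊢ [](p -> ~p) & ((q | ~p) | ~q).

Tableau for the negation ~([](p -> ~p) & ((q | ~p) | ~q)):
1. ~([](p -> ~p) & ((q | ~p) | ~q)), u
2. ~[](p -> ~p), u
3. ~(p -> ~p), v
4. p, v
Accessibility: uRu, uRv, vRu, vRv
The negation has an open branch (countermodel exists).

No, not valid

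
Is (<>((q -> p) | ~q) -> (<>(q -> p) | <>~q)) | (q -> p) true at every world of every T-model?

Tableau for the negation ~((<>((q -> p) | ~q) -> (<>(q -> p) | <>~q)) | (q -> p)):
1. ~((<>((q -> p) | ~q) -> (<>(q -> p) | <>~q)) | (q -> p)), 0
2. ~(<>((q -> p) | ~q) -> (<>(q -> p) | <>~q)), 0   [~|-rule on 1]
3. ~(q -> p), 0   [~|-rule on 1]
4. <>((q -> p) | ~q), 0   [~->-rule on 2]
5. ~(<>(q -> p) | <>~q), 0   [~->-rule on 2]
6. q, 0   [~->-rule on 3]
7. ~p, 0   [~->-rule on 3]
8. ~<>(q -> p), 0   [~|-rule on 5]
9. ~<>~q, 0   [~|-rule on 5]
10. (q -> p) | ~q, 1   [<>-rule on 4: fresh world 1, 0R1]
11. ~(q -> p), 1   [~<>-rule on 8 via 0R1]
12. q, 1   [~->-rule on 11]
13. ~p, 1   [~->-rule on 11]
14. q -> p, 1   [|-rule on 10 (branches; this branch)]
15. p, 1   [->-rule on 14 (branches; this branch)]
Accessibility: 0R0, 0R1, 1R1
Branch closes: p and ~p both at 1.
All branches of the negation close; one closing branch shown above.

Valid in T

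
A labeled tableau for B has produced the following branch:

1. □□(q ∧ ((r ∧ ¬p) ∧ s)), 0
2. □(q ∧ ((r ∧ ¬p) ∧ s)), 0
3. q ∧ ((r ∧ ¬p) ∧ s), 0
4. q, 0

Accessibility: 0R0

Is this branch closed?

No, open

There is no literal clash: for every atom and world, at most one sign appears.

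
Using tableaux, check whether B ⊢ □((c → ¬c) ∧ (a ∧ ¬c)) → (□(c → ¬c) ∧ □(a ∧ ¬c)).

Yes, valid

Tableau for the negation ¬(□((c → ¬c) ∧ (a ∧ ¬c)) → (□(c → ¬c) ∧ □(a ∧ ¬c))):
1. ¬(□((c → ¬c) ∧ (a ∧ ¬c)) → (□(c → ¬c) ∧ □(a ∧ ¬c))), u
2. □((c → ¬c) ∧ (a ∧ ¬c)), u   [¬→-rule on 1]
3. ¬(□(c → ¬c) ∧ □(a ∧ ¬c)), u   [¬→-rule on 1]
4. (c → ¬c) ∧ (a ∧ ¬c), u   [□-rule on 2 via uRu]
5. c → ¬c, u   [∧-rule on 4]
6. a ∧ ¬c, u   [∧-rule on 4]
7. a, u   [∧-rule on 6]
8. ¬c, u   [∧-rule on 6]
9. ¬□(a ∧ ¬c), u   [¬∧-rule on 3 (branches; this branch)]
10. ¬(a ∧ ¬c), v   [¬□-rule on 9: fresh world v, uRv]
11. (c → ¬c) ∧ (a ∧ ¬c), v   [□-rule on 2 via uRv]
12. c → ¬c, v   [∧-rule on 11]
13. a ∧ ¬c, v   [∧-rule on 11]
14. a, v   [∧-rule on 13]
15. ¬c, v   [∧-rule on 13]
16. c, v   [¬∧-rule on 10 (branches; this branch)]
Accessibility: uRu, uRv, vRu, vRv
Branch closes: c and ¬c both at v.
All branches of the negation close; one closing branch shown above.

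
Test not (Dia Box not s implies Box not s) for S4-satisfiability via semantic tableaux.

Yes, satisfiable

1. not (Dia Box not s implies Box not s), w0
2. Dia Box not s, w0
3. not Box not s, w0
4. Box not s, w1
5. not s, w1
6. s, w2
Accessibility: w0Rw0, w0Rw1, w0Rw2, w1Rw1, w2Rw2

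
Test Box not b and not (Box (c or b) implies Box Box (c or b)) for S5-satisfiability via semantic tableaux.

Unsatisfiable

1. Box not b and not (Box (c or b) implies Box Box (c or b)), w0
2. Box not b, w0   [and-rule on 1]
3. not (Box (c or b) implies Box Box (c or b)), w0   [and-rule on 1]
4. Box (c or b), w0   [neg-implies-rule on 3]
5. not Box Box (c or b), w0   [neg-implies-rule on 3]
6. not b, w0   [Box-rule on 2 via w0Rw0]
7. c or b, w0   [Box-rule on 4 via w0Rw0]
8. c, w0   [or-rule on 7 (branches; this branch)]
9. not Box (c or b), w1   [neg-Box-rule on 5: fresh world w1, w0Rw1]
10. not b, w1   [Box-rule on 2 via w0Rw1]
11. c or b, w1   [Box-rule on 4 via w0Rw1]
12. c, w1   [or-rule on 11 (branches; this branch)]
13. not (c or b), w2   [neg-Box-rule on 9: fresh world w2, w1Rw2]
14. not c, w2   [neg-or-rule on 13]
15. not b, w2   [neg-or-rule on 13]
16. c or b, w2   [Box-rule on 4 via w0Rw2]
17. b, w2   [or-rule on 16 (branches; this branch)]
Accessibility: w0Rw0, w0Rw1, w0Rw2, w1Rw0, w1Rw1, w1Rw2, w2Rw0, w2Rw1, w2Rw2
Branch closes: b and not b both at w2.
Every branch closes; the branch above is one of them.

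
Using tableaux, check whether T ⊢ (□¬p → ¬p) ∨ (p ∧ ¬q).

Valid in T

Tableau for the negation ¬((□¬p → ¬p) ∨ (p ∧ ¬q)):
1. ¬((□¬p → ¬p) ∨ (p ∧ ¬q)), u
2. ¬(□¬p → ¬p), u
3. ¬(p ∧ ¬q), u
4. □¬p, u
5. p, u
6. ¬p, u
Accessibility: uRu
Branch closes: p and ¬p both at u.
Every branch of the negation's tableau closes; the branch above is one of them.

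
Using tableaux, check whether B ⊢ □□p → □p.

Yes, valid

Tableau for the negation ¬(□□p → □p):
1. ¬(□□p → □p), w0
2. □□p, w0
3. ¬□p, w0
4. □p, w0
5. p, w0
6. ¬p, w1
7. □p, w1
8. p, w1
Accessibility: w0Rw0, w0Rw1, w1Rw0, w1Rw1
Branch closes: p and ¬p both at w1.
Every branch of the negation's tableau closes; the branch above is one of them.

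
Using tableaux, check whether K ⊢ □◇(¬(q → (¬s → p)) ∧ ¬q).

Tableau for the negation ¬□◇(¬(q → (¬s → p)) ∧ ¬q):
1. ¬□◇(¬(q → (¬s → p)) ∧ ¬q), 0
2. ¬◇(¬(q → (¬s → p)) ∧ ¬q), 1
Accessibility: 0R1
The negation has an open branch (countermodel exists).

Not valid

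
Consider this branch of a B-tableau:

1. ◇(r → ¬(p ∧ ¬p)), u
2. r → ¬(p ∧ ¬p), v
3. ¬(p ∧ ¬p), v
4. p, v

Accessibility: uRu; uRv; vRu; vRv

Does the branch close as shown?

There is no literal clash: for every atom and world, at most one sign appears.

No, open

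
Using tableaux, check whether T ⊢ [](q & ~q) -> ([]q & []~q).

Valid in T

Tableau for the negation ~([](q & ~q) -> ([]q & []~q)):
1. ~([](q & ~q) -> ([]q & []~q)), u
2. [](q & ~q), u
3. ~([]q & []~q), u
4. q & ~q, u
5. q, u
6. ~q, u
Accessibility: uRu
Branch closes: q and ~q both at u.
All branches of the negation close; one closing branch shown above.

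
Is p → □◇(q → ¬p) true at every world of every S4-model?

Invalid (countermodel exists)

Tableau for the negation ¬(p → □◇(q → ¬p)):
1. ¬(p → □◇(q → ¬p)), u
2. p, u
3. ¬□◇(q → ¬p), u
4. ¬◇(q → ¬p), v
5. ¬(q → ¬p), v
6. q, v
7. p, v
Accessibility: uRu, uRv, vRv
The negation has an open branch (countermodel exists).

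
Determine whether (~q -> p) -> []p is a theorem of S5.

Tableau for the negation ~((~q -> p) -> []p):
1. ~((~q -> p) -> []p), u
2. ~q -> p, u
3. ~[]p, u
4. p, u
5. ~p, v
Accessibility: uRu, uRv, vRu, vRv
The negation has an open branch (countermodel exists).

Not valid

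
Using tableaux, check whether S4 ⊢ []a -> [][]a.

Yes, valid

Tableau for the negation ~([]a -> [][]a):
1. ~([]a -> [][]a), w0
2. []a, w0
3. ~[][]a, w0
4. a, w0
5. ~[]a, w1
6. a, w1
7. ~a, w2
8. a, w2
Accessibility: w0Rw0, w0Rw1, w0Rw2, w1Rw1, w1Rw2, w2Rw2
Branch closes: a and ~a both at w2.
All branches of the negation close; one closing branch shown above.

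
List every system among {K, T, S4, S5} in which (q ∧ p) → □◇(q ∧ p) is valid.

S4-tableau for the negation ¬((q ∧ p) → □◇(q ∧ p)):
1. ¬((q ∧ p) → □◇(q ∧ p)), u
2. q ∧ p, u
3. ¬□◇(q ∧ p), u
4. q, u
5. p, u
6. ¬◇(q ∧ p), v
7. ¬(q ∧ p), v
8. ¬p, v
Accessibility: uRu, uRv, vRv
Complete open branch: countermodel on an S4-frame, so not valid in S4, nor in K, T (the same frame is also a K-frame and a T-frame).
S5-tableau for the negation ¬((q ∧ p) → □◇(q ∧ p)):
1. ¬((q ∧ p) → □◇(q ∧ p)), u
2. q ∧ p, u
3. ¬□◇(q ∧ p), u
4. q, u
5. p, u
6. ¬◇(q ∧ p), v
7. ¬(q ∧ p), u
8. ¬(q ∧ p), v
9. ¬p, u
Accessibility: uRu, uRv, vRu, vRv
Branch closes: p and ¬p both at u.
Every branch closes (one shown): valid in S5.

S5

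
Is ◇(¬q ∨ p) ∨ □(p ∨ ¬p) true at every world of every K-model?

Yes, valid

Tableau for the negation ¬(◇(¬q ∨ p) ∨ □(p ∨ ¬p)):
1. ¬(◇(¬q ∨ p) ∨ □(p ∨ ¬p)), w0
2. ¬◇(¬q ∨ p), w0
3. ¬□(p ∨ ¬p), w0
4. ¬(p ∨ ¬p), w1
5. ¬p, w1
6. p, w1
Accessibility: w0Rw1
Branch closes: p and ¬p both at w1.
Every branch of the negation's tableau closes; the branch above is one of them.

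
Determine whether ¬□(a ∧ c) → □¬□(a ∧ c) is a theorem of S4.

Tableau for the negation ¬(¬□(a ∧ c) → □¬□(a ∧ c)):
1. ¬(¬□(a ∧ c) → □¬□(a ∧ c)), 0
2. ¬□(a ∧ c), 0
3. ¬□¬□(a ∧ c), 0
4. ¬(a ∧ c), 1
5. ¬c, 1
6. □(a ∧ c), 2
7. a ∧ c, 2
8. a, 2
9. c, 2
Accessibility: 0R0, 0R1, 0R2, 1R1, 2R2
The negation has an open branch (countermodel exists).

Not valid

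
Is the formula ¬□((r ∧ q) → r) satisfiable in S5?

Unsatisfiable (every branch closes)

1. ¬□((r ∧ q) → r), 0
2. ¬((r ∧ q) → r), 1
3. r ∧ q, 1
4. ¬r, 1
5. r, 1
6. q, 1
Accessibility: 0R0, 0R1, 1R0, 1R1
Branch closes: r and ¬r both at 1.
Every branch closes; the branch above is one of them.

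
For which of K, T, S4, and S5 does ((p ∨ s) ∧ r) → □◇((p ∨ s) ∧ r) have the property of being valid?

S5

S5-tableau for the negation ¬(((p ∨ s) ∧ r) → □◇((p ∨ s) ∧ r)):
1. ¬(((p ∨ s) ∧ r) → □◇((p ∨ s) ∧ r)), u
2. (p ∨ s) ∧ r, u
3. ¬□◇((p ∨ s) ∧ r), u
4. p ∨ s, u
5. r, u
6. s, u
7. ¬◇((p ∨ s) ∧ r), v
8. ¬((p ∨ s) ∧ r), u
9. ¬((p ∨ s) ∧ r), v
10. ¬(p ∨ s), u
11. ¬p, u
12. ¬s, u
Accessibility: uRu, uRv, vRu, vRv
Branch closes: s and ¬s both at u.
Every branch closes (one shown): valid in S5.
S4-tableau for the negation ¬(((p ∨ s) ∧ r) → □◇((p ∨ s) ∧ r)):
1. ¬(((p ∨ s) ∧ r) → □◇((p ∨ s) ∧ r)), u
2. (p ∨ s) ∧ r, u
3. ¬□◇((p ∨ s) ∧ r), u
4. p ∨ s, u
5. r, u
6. s, u
7. ¬◇((p ∨ s) ∧ r), v
8. ¬((p ∨ s) ∧ r), v
9. ¬r, v
Accessibility: uRu, uRv, vRv
Complete open branch: countermodel on an S4-frame, so not valid in S4, nor in K, T (the same frame is also a K-frame and a T-frame).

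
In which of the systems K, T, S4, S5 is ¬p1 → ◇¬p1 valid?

T, S4, S5

K-tableau for the negation ¬(¬p1 → ◇¬p1):
1. ¬(¬p1 → ◇¬p1), 0
2. ¬p1, 0
3. ¬◇¬p1, 0
Complete open branch: countermodel on a K-frame, so not valid in K.
T-tableau for the negation ¬(¬p1 → ◇¬p1):
1. ¬(¬p1 → ◇¬p1), 0
2. ¬p1, 0
3. ¬◇¬p1, 0
4. p1, 0
Accessibility: 0R0
Branch closes: p1 and ¬p1 both at 0.
Every branch closes (one shown): valid in T, hence also in S4, S5 (every theorem of T is a theorem of S4 and S5).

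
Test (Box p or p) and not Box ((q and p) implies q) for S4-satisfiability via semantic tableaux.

No, unsatisfiable

1. (Box p or p) and not Box ((q and p) implies q), w0
2. Box p or p, w0   [and-rule on 1]
3. not Box ((q and p) implies q), w0   [and-rule on 1]
4. Box p, w0   [or-rule on 2 (branches; this branch)]
5. p, w0   [Box-rule on 4 via w0Rw0]
6. not ((q and p) implies q), w1   [neg-Box-rule on 3: fresh world w1, w0Rw1]
7. q and p, w1   [neg-implies-rule on 6]
8. not q, w1   [neg-implies-rule on 6]
9. q, w1   [and-rule on 7]
10. p, w1   [and-rule on 7]
Accessibility: w0Rw0, w0Rw1, w1Rw1
Branch closes: q and not q both at w1.
All branches of the tableau close; one closing branch shown above.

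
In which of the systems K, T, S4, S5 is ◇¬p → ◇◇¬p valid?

T, S4, S5

T-tableau for the negation ¬(◇¬p → ◇◇¬p):
1. ¬(◇¬p → ◇◇¬p), u
2. ◇¬p, u   [¬→-rule on 1]
3. ¬◇◇¬p, u   [¬→-rule on 1]
4. ¬◇¬p, u   [¬◇-rule on 3 via uRu]
5. p, u   [¬◇-rule on 4 via uRu]
6. ¬p, v   [◇-rule on 2: fresh world v, uRv]
7. ¬◇¬p, v   [¬◇-rule on 3 via uRv]
8. p, v   [¬◇-rule on 4 via uRv]
Accessibility: uRu, uRv, vRv
Branch closes: p and ¬p both at v.
Every branch closes (one shown): valid in T, hence also in S4, S5 (every theorem of T is a theorem of S4 and S5).
K-tableau for the negation ¬(◇¬p → ◇◇¬p):
1. ¬(◇¬p → ◇◇¬p), u
2. ◇¬p, u   [¬→-rule on 1]
3. ¬◇◇¬p, u   [¬→-rule on 1]
4. ¬p, v   [◇-rule on 2: fresh world v, uRv]
5. ¬◇¬p, v   [¬◇-rule on 3 via uRv]
Accessibility: uRv
Complete open branch: countermodel on a K-frame, so not valid in K.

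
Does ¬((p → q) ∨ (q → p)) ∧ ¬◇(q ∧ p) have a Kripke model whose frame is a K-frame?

Unsatisfiable

1. ¬((p → q) ∨ (q → p)) ∧ ¬◇(q ∧ p), w0
2. ¬((p → q) ∨ (q → p)), w0
3. ¬◇(q ∧ p), w0
4. ¬(p → q), w0
5. ¬(q → p), w0
6. p, w0
7. ¬q, w0
8. q, w0
9. ¬p, w0
Branch closes: q and ¬q both at w0.
Every branch closes; the branch above is one of them.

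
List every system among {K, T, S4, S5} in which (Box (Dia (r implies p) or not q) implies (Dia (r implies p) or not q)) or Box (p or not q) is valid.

T-tableau for the negation not ((Box (Dia (r implies p) or not q) implies (Dia (r implies p) or not q)) or Box (p or not q)):
1. not ((Box (Dia (r implies p) or not q) implies (Dia (r implies p) or not q)) or Box (p or not q)), w0
2. not (Box (Dia (r implies p) or not q) implies (Dia (r implies p) or not q)), w0
3. not Box (p or not q), w0
4. Box (Dia (r implies p) or not q), w0
5. not (Dia (r implies p) or not q), w0
6. not Dia (r implies p), w0
7. q, w0
8. Dia (r implies p) or not q, w0
9. not (r implies p), w0
10. r, w0
11. not p, w0
12. Dia (r implies p), w0
13. not (p or not q), w1
14. not p, w1
15. q, w1
16. Dia (r implies p) or not q, w1
17. not (r implies p), w1
18. r, w1
19. Dia (r implies p), w1
20. r implies p, w2
21. Dia (r implies p) or not q, w2
22. not (r implies p), w2
23. r, w2
24. not p, w2
25. p, w2
Accessibility: w0Rw0, w0Rw1, w0Rw2, w1Rw1, w2Rw2
Branch closes: p and not p both at w2.
Every branch closes (one shown): valid in T, hence also in S4, S5 (every theorem of T is a theorem of S4 and S5).
K-tableau for the negation not ((Box (Dia (r implies p) or not q) implies (Dia (r implies p) or not q)) or Box (p or not q)):
1. not ((Box (Dia (r implies p) or not q) implies (Dia (r implies p) or not q)) or Box (p or not q)), w0
2. not (Box (Dia (r implies p) or not q) implies (Dia (r implies p) or not q)), w0
3. not Box (p or not q), w0
4. Box (Dia (r implies p) or not q), w0
5. not (Dia (r implies p) or not q), w0
6. not Dia (r implies p), w0
7. q, w0
8. not (p or not q), w1
9. not p, w1
10. q, w1
11. Dia (r implies p) or not q, w1
12. not (r implies p), w1
13. r, w1
14. Dia (r implies p), w1
15. r implies p, w2
16. p, w2
Accessibility: w0Rw1, w1Rw2
Complete open branch: countermodel on a K-frame, so not valid in K.

T, S4, S5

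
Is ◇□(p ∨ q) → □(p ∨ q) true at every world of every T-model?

Tableau for the negation ¬(◇□(p ∨ q) → □(p ∨ q)):
1. ¬(◇□(p ∨ q) → □(p ∨ q)), u
2. ◇□(p ∨ q), u
3. ¬□(p ∨ q), u
4. □(p ∨ q), v
5. p ∨ q, v
6. q, v
7. ¬(p ∨ q), w
8. ¬p, w
9. ¬q, w
Accessibility: uRu, uRv, uRw, vRv, wRw
The negation has an open branch (countermodel exists).

Not valid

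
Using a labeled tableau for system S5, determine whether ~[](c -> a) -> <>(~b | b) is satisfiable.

Yes, satisfiable

1. ~[](c -> a) -> <>(~b | b), u
2. <>(~b | b), u
3. ~b | b, v
4. b, v
Accessibility: uRu, uRv, vRu, vRv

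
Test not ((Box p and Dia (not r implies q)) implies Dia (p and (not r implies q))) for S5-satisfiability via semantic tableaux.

No, unsatisfiable

1. not ((Box p and Dia (not r implies q)) implies Dia (p and (not r implies q))), w0
2. Box p and Dia (not r implies q), w0   [neg-implies-rule on 1]
3. not Dia (p and (not r implies q)), w0   [neg-implies-rule on 1]
4. Box p, w0   [and-rule on 2]
5. Dia (not r implies q), w0   [and-rule on 2]
6. not (p and (not r implies q)), w0   [neg-Dia-rule on 3 via w0Rw0]
7. p, w0   [Box-rule on 4 via w0Rw0]
8. not (not r implies q), w0   [neg-and-rule on 6 (branches; this branch)]
9. not r, w0   [neg-implies-rule on 8]
10. not q, w0   [neg-implies-rule on 8]
11. not r implies q, w1   [Dia-rule on 5: fresh world w1, w0Rw1]
12. not (p and (not r implies q)), w1   [neg-Dia-rule on 3 via w0Rw1]
13. p, w1   [Box-rule on 4 via w0Rw1]
14. q, w1   [implies-rule on 11 (branches; this branch)]
15. not (not r implies q), w1   [neg-and-rule on 12 (branches; this branch)]
16. not r, w1   [neg-implies-rule on 15]
17. not q, w1   [neg-implies-rule on 15]
Accessibility: w0Rw0, w0Rw1, w1Rw0, w1Rw1
Branch closes: q and not q both at w1.
(One branch shown.) All branches close.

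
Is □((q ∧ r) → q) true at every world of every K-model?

Tableau for the negation ¬□((q ∧ r) → q):
1. ¬□((q ∧ r) → q), u
2. ¬((q ∧ r) → q), v
3. q ∧ r, v
4. ¬q, v
5. q, v
6. r, v
Accessibility: uRv
Branch closes: q and ¬q both at v.
Every branch of the negation's tableau closes; the branch above is one of them.

Valid in K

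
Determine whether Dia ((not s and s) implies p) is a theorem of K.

Tableau for the negation not Dia ((not s and s) implies p):
1. not Dia ((not s and s) implies p), u
The negation has an open branch (countermodel exists).

Not valid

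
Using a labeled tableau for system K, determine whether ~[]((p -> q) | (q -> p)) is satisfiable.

Unsatisfiable

1. ~[]((p -> q) | (q -> p)), u
2. ~((p -> q) | (q -> p)), v
3. ~(p -> q), v
4. ~(q -> p), v
5. p, v
6. ~q, v
7. q, v
8. ~p, v
Accessibility: uRv
Branch closes: q and ~q both at v.
Every branch closes; the branch above is one of them.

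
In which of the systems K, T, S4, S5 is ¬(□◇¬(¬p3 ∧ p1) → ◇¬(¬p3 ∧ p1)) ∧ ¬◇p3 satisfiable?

K

K-tableau for the formula:
1. ¬(□◇¬(¬p3 ∧ p1) → ◇¬(¬p3 ∧ p1)) ∧ ¬◇p3, 0
2. ¬(□◇¬(¬p3 ∧ p1) → ◇¬(¬p3 ∧ p1)), 0
3. ¬◇p3, 0
4. □◇¬(¬p3 ∧ p1), 0
5. ¬◇¬(¬p3 ∧ p1), 0
Complete open branch: satisfiable in K.
T-tableau for the formula:
1. ¬(□◇¬(¬p3 ∧ p1) → ◇¬(¬p3 ∧ p1)) ∧ ¬◇p3, 0
2. ¬(□◇¬(¬p3 ∧ p1) → ◇¬(¬p3 ∧ p1)), 0
3. ¬◇p3, 0
4. □◇¬(¬p3 ∧ p1), 0
5. ¬◇¬(¬p3 ∧ p1), 0
6. ¬p3, 0
7. ◇¬(¬p3 ∧ p1), 0
8. ¬p3 ∧ p1, 0
9. p1, 0
10. ¬(¬p3 ∧ p1), 1
11. ¬p3, 1
12. ◇¬(¬p3 ∧ p1), 1
13. ¬p3 ∧ p1, 1
14. p1, 1
15. ¬p1, 1
Accessibility: 0R0, 0R1, 1R1
Branch closes: p1 and ¬p1 both at 1.
Every branch closes (one shown): unsatisfiable in T, hence also in S4, S5 (every S4/S5-frame is a T-frame).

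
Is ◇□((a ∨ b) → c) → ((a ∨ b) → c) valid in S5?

Tableau for the negation ¬(◇□((a ∨ b) → c) → ((a ∨ b) → c)):
1. ¬(◇□((a ∨ b) → c) → ((a ∨ b) → c)), u
2. ◇□((a ∨ b) → c), u
3. ¬((a ∨ b) → c), u
4. a ∨ b, u
5. ¬c, u
6. b, u
7. □((a ∨ b) → c), v
8. (a ∨ b) → c, u
9. (a ∨ b) → c, v
10. ¬(a ∨ b), u
11. ¬a, u
12. ¬b, u
Accessibility: uRu, uRv, vRu, vRv
Branch closes: b and ¬b both at u.
Every branch of the negation's tableau closes; the branch above is one of them.

Valid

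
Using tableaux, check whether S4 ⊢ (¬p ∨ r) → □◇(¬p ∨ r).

No, not valid

Tableau for the negation ¬((¬p ∨ r) → □◇(¬p ∨ r)):
1. ¬((¬p ∨ r) → □◇(¬p ∨ r)), w0
2. ¬p ∨ r, w0   [¬→-rule on 1]
3. ¬□◇(¬p ∨ r), w0   [¬→-rule on 1]
4. r, w0   [∨-rule on 2 (branches; this branch)]
5. ¬◇(¬p ∨ r), w1   [¬□-rule on 3: fresh world w1, w0Rw1]
6. ¬(¬p ∨ r), w1   [¬◇-rule on 5 via w1Rw1]
7. p, w1   [¬∨-rule on 6]
8. ¬r, w1   [¬∨-rule on 6]
Accessibility: w0Rw0, w0Rw1, w1Rw1
The negation has an open branch (countermodel exists).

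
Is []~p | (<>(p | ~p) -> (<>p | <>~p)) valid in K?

Valid in K

Tableau for the negation ~([]~p | (<>(p | ~p) -> (<>p | <>~p))):
1. ~([]~p | (<>(p | ~p) -> (<>p | <>~p))), u
2. ~[]~p, u   [~|-rule on 1]
3. ~(<>(p | ~p) -> (<>p | <>~p)), u   [~|-rule on 1]
4. <>(p | ~p), u   [~->-rule on 3]
5. ~(<>p | <>~p), u   [~->-rule on 3]
6. ~<>p, u   [~|-rule on 5]
7. ~<>~p, u   [~|-rule on 5]
8. p, v   [~[]-rule on 2: fresh world v, uRv]
9. ~p, v   [~<>-rule on 6 via uRv]
Accessibility: uRv
Branch closes: p and ~p both at v.
Every branch of the negation's tableau closes; the branch above is one of them.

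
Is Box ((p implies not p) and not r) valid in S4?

No, not valid

Tableau for the negation not Box ((p implies not p) and not r):
1. not Box ((p implies not p) and not r), u
2. not ((p implies not p) and not r), v   [neg-Box-rule on 1: fresh world v, uRv]
3. r, v   [neg-and-rule on 2 (branches; this branch)]
Accessibility: uRu, uRv, vRv
The negation has an open branch (countermodel exists).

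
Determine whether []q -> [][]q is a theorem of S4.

Yes, valid

Tableau for the negation ~([]q -> [][]q):
1. ~([]q -> [][]q), w0
2. []q, w0
3. ~[][]q, w0
4. q, w0
5. ~[]q, w1
6. q, w1
7. ~q, w2
8. q, w2
Accessibility: w0Rw0, w0Rw1, w0Rw2, w1Rw1, w1Rw2, w2Rw2
Branch closes: q and ~q both at w2.
All branches of the negation close; one closing branch shown above.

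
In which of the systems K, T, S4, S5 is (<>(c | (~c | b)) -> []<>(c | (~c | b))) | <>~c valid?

T, S4, S5

K-tableau for the negation ~((<>(c | (~c | b)) -> []<>(c | (~c | b))) | <>~c):
1. ~((<>(c | (~c | b)) -> []<>(c | (~c | b))) | <>~c), w0
2. ~(<>(c | (~c | b)) -> []<>(c | (~c | b))), w0   [~|-rule on 1]
3. ~<>~c, w0   [~|-rule on 1]
4. <>(c | (~c | b)), w0   [~->-rule on 2]
5. ~[]<>(c | (~c | b)), w0   [~->-rule on 2]
6. c | (~c | b), w1   [<>-rule on 4: fresh world w1, w0Rw1]
7. c, w1   [~<>-rule on 3 via w0Rw1]
8. ~c | b, w1   [|-rule on 6 (branches; this branch)]
9. b, w1   [|-rule on 8 (branches; this branch)]
10. ~<>(c | (~c | b)), w2   [~[]-rule on 5: fresh world w2, w0Rw2]
11. c, w2   [~<>-rule on 3 via w0Rw2]
Accessibility: w0Rw1, w0Rw2
Complete open branch: countermodel on a K-frame, so not valid in K.
T-tableau for the negation ~((<>(c | (~c | b)) -> []<>(c | (~c | b))) | <>~c):
1. ~((<>(c | (~c | b)) -> []<>(c | (~c | b))) | <>~c), w0
2. ~(<>(c | (~c | b)) -> []<>(c | (~c | b))), w0   [~|-rule on 1]
3. ~<>~c, w0   [~|-rule on 1]
4. <>(c | (~c | b)), w0   [~->-rule on 2]
5. ~[]<>(c | (~c | b)), w0   [~->-rule on 2]
6. c, w0   [~<>-rule on 3 via w0Rw0]
7. c | (~c | b), w1   [<>-rule on 4: fresh world w1, w0Rw1]
8. c, w1   [~<>-rule on 3 via w0Rw1]
9. ~c | b, w1   [|-rule on 7 (branches; this branch)]
10. b, w1   [|-rule on 9 (branches; this branch)]
11. ~<>(c | (~c | b)), w2   [~[]-rule on 5: fresh world w2, w0Rw2]
12. c, w2   [~<>-rule on 3 via w0Rw2]
13. ~(c | (~c | b)), w2   [~<>-rule on 11 via w2Rw2]
14. ~c, w2   [~|-rule on 13]
15. ~(~c | b), w2   [~|-rule on 13]
Accessibility: w0Rw0, w0Rw1, w0Rw2, w1Rw1, w2Rw2
Branch closes: c and ~c both at w2.
Every branch closes (one shown): valid in T, hence also in S4, S5 (every theorem of T is a theorem of S4 and S5).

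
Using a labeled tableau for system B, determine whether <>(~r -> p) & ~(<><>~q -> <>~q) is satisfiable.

1. <>(~r -> p) & ~(<><>~q -> <>~q), w0
2. <>(~r -> p), w0
3. ~(<><>~q -> <>~q), w0
4. <><>~q, w0
5. ~<>~q, w0
6. q, w0
7. ~r -> p, w1
8. q, w1
9. p, w1
10. <>~q, w2
11. q, w2
12. ~q, w3
Accessibility: w0Rw0, w0Rw1, w0Rw2, w1Rw0, w1Rw1, w2Rw0, w2Rw2, w2Rw3, w3Rw2, w3Rw3

Satisfiable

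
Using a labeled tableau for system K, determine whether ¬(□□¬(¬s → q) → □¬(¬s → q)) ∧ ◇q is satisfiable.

1. ¬(□□¬(¬s → q) → □¬(¬s → q)) ∧ ◇q, w0
2. ¬(□□¬(¬s → q) → □¬(¬s → q)), w0
3. ◇q, w0
4. □□¬(¬s → q), w0
5. ¬□¬(¬s → q), w0
6. q, w1
7. □¬(¬s → q), w1
8. ¬s → q, w2
9. □¬(¬s → q), w2
10. q, w2
Accessibility: w0Rw1, w0Rw2

Satisfiable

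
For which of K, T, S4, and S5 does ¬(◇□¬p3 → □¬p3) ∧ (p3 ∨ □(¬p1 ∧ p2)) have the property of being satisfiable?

K, T, S4

S4-tableau for the formula:
1. ¬(◇□¬p3 → □¬p3) ∧ (p3 ∨ □(¬p1 ∧ p2)), u
2. ¬(◇□¬p3 → □¬p3), u   [∧-rule on 1]
3. p3 ∨ □(¬p1 ∧ p2), u   [∧-rule on 1]
4. ◇□¬p3, u   [¬→-rule on 2]
5. ¬□¬p3, u   [¬→-rule on 2]
6. □(¬p1 ∧ p2), u   [∨-rule on 3 (branches; this branch)]
7. ¬p1 ∧ p2, u   [□-rule on 6 via uRu]
8. ¬p1, u   [∧-rule on 7]
9. p2, u   [∧-rule on 7]
10. □¬p3, v   [◇-rule on 4: fresh world v, uRv]
11. ¬p1 ∧ p2, v   [□-rule on 6 via uRv]
12. ¬p1, v   [∧-rule on 11]
13. p2, v   [∧-rule on 11]
14. ¬p3, v   [□-rule on 10 via vRv]
15. p3, w   [¬□-rule on 5: fresh world w, uRw]
16. ¬p1 ∧ p2, w   [□-rule on 6 via uRw]
17. ¬p1, w   [∧-rule on 16]
18. p2, w   [∧-rule on 16]
Accessibility: uRu, uRv, uRw, vRv, wRw
Complete open branch: satisfiable in S4, hence also in K, T (this S4-model is also a K-model and a T-model).
S5-tableau for the formula:
1. ¬(◇□¬p3 → □¬p3) ∧ (p3 ∨ □(¬p1 ∧ p2)), u
2. ¬(◇□¬p3 → □¬p3), u   [∧-rule on 1]
3. p3 ∨ □(¬p1 ∧ p2), u   [∧-rule on 1]
4. ◇□¬p3, u   [¬→-rule on 2]
5. ¬□¬p3, u   [¬→-rule on 2]
6. □(¬p1 ∧ p2), u   [∨-rule on 3 (branches; this branch)]
7. ¬p1 ∧ p2, u   [□-rule on 6 via uRu]
8. ¬p1, u   [∧-rule on 7]
9. p2, u   [∧-rule on 7]
10. □¬p3, v   [◇-rule on 4: fresh world v, uRv]
11. ¬p1 ∧ p2, v   [□-rule on 6 via uRv]
12. ¬p1, v   [∧-rule on 11]
13. p2, v   [∧-rule on 11]
14. ¬p3, u   [□-rule on 10 via vRu]
15. ¬p3, v   [□-rule on 10 via vRv]
16. p3, w   [¬□-rule on 5: fresh world w, uRw]
17. ¬p1 ∧ p2, w   [□-rule on 6 via uRw]
18. ¬p1, w   [∧-rule on 17]
19. p2, w   [∧-rule on 17]
20. ¬p3, w   [□-rule on 10 via vRw]
Accessibility: uRu, uRv, uRw, vRu, vRv, vRw, wRu, wRv, wRw
Branch closes: p3 and ¬p3 both at w.
Every branch closes (one shown): unsatisfiable in S5.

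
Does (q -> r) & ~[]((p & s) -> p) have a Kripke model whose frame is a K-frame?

Unsatisfiable

1. (q -> r) & ~[]((p & s) -> p), w0
2. q -> r, w0   [&-rule on 1]
3. ~[]((p & s) -> p), w0   [&-rule on 1]
4. r, w0   [->-rule on 2 (branches; this branch)]
5. ~((p & s) -> p), w1   [~[]-rule on 3: fresh world w1, w0Rw1]
6. p & s, w1   [~->-rule on 5]
7. ~p, w1   [~->-rule on 5]
8. p, w1   [&-rule on 6]
9. s, w1   [&-rule on 6]
Accessibility: w0Rw1
Branch closes: p and ~p both at w1.
All branches of the tableau close; one closing branch shown above.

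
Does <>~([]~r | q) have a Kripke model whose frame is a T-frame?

Satisfiable

1. <>~([]~r | q), u
2. ~([]~r | q), v
3. ~[]~r, v
4. ~q, v
5. r, w
Accessibility: uRu, uRv, vRv, vRw, wRw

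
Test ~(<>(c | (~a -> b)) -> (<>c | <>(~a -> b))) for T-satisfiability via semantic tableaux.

1. ~(<>(c | (~a -> b)) -> (<>c | <>(~a -> b))), u
2. <>(c | (~a -> b)), u
3. ~(<>c | <>(~a -> b)), u
4. ~<>c, u
5. ~<>(~a -> b), u
6. ~c, u
7. ~(~a -> b), u
8. ~a, u
9. ~b, u
10. c | (~a -> b), v
11. ~c, v
12. ~(~a -> b), v
13. ~a, v
14. ~b, v
15. ~a -> b, v
16. b, v
Accessibility: uRu, uRv, vRv
Branch closes: b and ~b both at v.
Every branch closes; the branch above is one of them.

Unsatisfiable (every branch closes)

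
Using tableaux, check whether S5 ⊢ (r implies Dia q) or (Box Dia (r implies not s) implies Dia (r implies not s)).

Yes, valid

Tableau for the negation not ((r implies Dia q) or (Box Dia (r implies not s) implies Dia (r implies not s))):
1. not ((r implies Dia q) or (Box Dia (r implies not s) implies Dia (r implies not s))), 0
2. not (r implies Dia q), 0
3. not (Box Dia (r implies not s) implies Dia (r implies not s)), 0
4. r, 0
5. not Dia q, 0
6. Box Dia (r implies not s), 0
7. not Dia (r implies not s), 0
8. not q, 0
9. Dia (r implies not s), 0
10. not (r implies not s), 0
11. s, 0
12. r implies not s, 1
13. not q, 1
14. Dia (r implies not s), 1
15. not (r implies not s), 1
16. r, 1
17. s, 1
18. not s, 1
Accessibility: 0R0, 0R1, 1R0, 1R1
Branch closes: s and not s both at 1.
All branches of the negation close; one closing branch shown above.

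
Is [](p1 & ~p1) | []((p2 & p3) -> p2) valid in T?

Yes, valid

Tableau for the negation ~([](p1 & ~p1) | []((p2 & p3) -> p2)):
1. ~([](p1 & ~p1) | []((p2 & p3) -> p2)), u
2. ~[](p1 & ~p1), u
3. ~[]((p2 & p3) -> p2), u
4. ~(p1 & ~p1), v
5. p1, v
6. ~((p2 & p3) -> p2), w
7. p2 & p3, w
8. ~p2, w
9. p2, w
10. p3, w
Accessibility: uRu, uRv, uRw, vRv, wRw
Branch closes: p2 and ~p2 both at w.
All branches of the negation close; one closing branch shown above.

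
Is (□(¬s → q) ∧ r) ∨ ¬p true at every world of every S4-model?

No, not valid

Tableau for the negation ¬((□(¬s → q) ∧ r) ∨ ¬p):
1. ¬((□(¬s → q) ∧ r) ∨ ¬p), 0
2. ¬(□(¬s → q) ∧ r), 0
3. p, 0
4. ¬r, 0
Accessibility: 0R0
The negation has an open branch (countermodel exists).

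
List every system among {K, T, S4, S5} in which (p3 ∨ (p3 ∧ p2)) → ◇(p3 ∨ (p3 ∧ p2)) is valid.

T, S4, S5

K-tableau for the negation ¬((p3 ∨ (p3 ∧ p2)) → ◇(p3 ∨ (p3 ∧ p2))):
1. ¬((p3 ∨ (p3 ∧ p2)) → ◇(p3 ∨ (p3 ∧ p2))), 0
2. p3 ∨ (p3 ∧ p2), 0
3. ¬◇(p3 ∨ (p3 ∧ p2)), 0
4. p3 ∧ p2, 0
5. p3, 0
6. p2, 0
Complete open branch: countermodel on a K-frame, so not valid in K.
T-tableau for the negation ¬((p3 ∨ (p3 ∧ p2)) → ◇(p3 ∨ (p3 ∧ p2))):
1. ¬((p3 ∨ (p3 ∧ p2)) → ◇(p3 ∨ (p3 ∧ p2))), 0
2. p3 ∨ (p3 ∧ p2), 0
3. ¬◇(p3 ∨ (p3 ∧ p2)), 0
4. ¬(p3 ∨ (p3 ∧ p2)), 0
5. ¬p3, 0
6. ¬(p3 ∧ p2), 0
7. p3 ∧ p2, 0
8. p3, 0
9. p2, 0
Accessibility: 0R0
Branch closes: p3 and ¬p3 both at 0.
Every branch closes (one shown): valid in T, hence also in S4, S5 (every theorem of T is a theorem of S4 and S5).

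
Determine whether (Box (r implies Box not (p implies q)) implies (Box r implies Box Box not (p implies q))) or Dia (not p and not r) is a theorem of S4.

Tableau for the negation not ((Box (r implies Box not (p implies q)) implies (Box r implies Box Box not (p implies q))) or Dia (not p and not r)):
1. not ((Box (r implies Box not (p implies q)) implies (Box r implies Box Box not (p implies q))) or Dia (not p and not r)), 0
2. not (Box (r implies Box not (p implies q)) implies (Box r implies Box Box not (p implies q))), 0   [neg-or-rule on 1]
3. not Dia (not p and not r), 0   [neg-or-rule on 1]
4. Box (r implies Box not (p implies q)), 0   [neg-implies-rule on 2]
5. not (Box r implies Box Box not (p implies q)), 0   [neg-implies-rule on 2]
6. Box r, 0   [neg-implies-rule on 5]
7. not Box Box not (p implies q), 0   [neg-implies-rule on 5]
8. not (not p and not r), 0   [neg-Dia-rule on 3 via 0R0]
9. r implies Box not (p implies q), 0   [Box-rule on 4 via 0R0]
10. r, 0   [Box-rule on 6 via 0R0]
11. Box not (p implies q), 0   [implies-rule on 9 (branches; this branch)]
12. not (p implies q), 0   [Box-rule on 11 via 0R0]
13. p, 0   [neg-implies-rule on 12]
14. not q, 0   [neg-implies-rule on 12]
15. not Box not (p implies q), 1   [neg-Box-rule on 7: fresh world 1, 0R1]
16. not (not p and not r), 1   [neg-Dia-rule on 3 via 0R1]
17. r implies Box not (p implies q), 1   [Box-rule on 4 via 0R1]
18. r, 1   [Box-rule on 6 via 0R1]
19. not (p implies q), 1   [Box-rule on 11 via 0R1]
20. p, 1   [neg-implies-rule on 19]
21. not q, 1   [neg-implies-rule on 19]
22. Box not (p implies q), 1   [implies-rule on 17 (branches; this branch)]
23. p implies q, 2   [neg-Box-rule on 15: fresh world 2, 1R2]
24. not (not p and not r), 2   [neg-Dia-rule on 3 via 0R2]
25. r implies Box not (p implies q), 2   [Box-rule on 4 via 0R2]
26. r, 2   [Box-rule on 6 via 0R2]
27. not (p implies q), 2   [Box-rule on 11 via 0R2]
28. p, 2   [neg-implies-rule on 27]
29. not q, 2   [neg-implies-rule on 27]
30. q, 2   [implies-rule on 23 (branches; this branch)]
Accessibility: 0R0, 0R1, 0R2, 1R1, 1R2, 2R2
Branch closes: q and not q both at 2.
Every branch of the negation's tableau closes; the branch above is one of them.

Valid in S4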